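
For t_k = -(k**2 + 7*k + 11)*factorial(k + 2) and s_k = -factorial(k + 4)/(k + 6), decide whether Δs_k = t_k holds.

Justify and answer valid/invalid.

s_(k+1) = -factorial(k + 5)/(k + 7)
s_(k+1) − s_k = -(k**2 + 10*k + 23)*factorial(k + 4)/((k + 6)*(k + 7))
(s_(k+1) − s_k) − t_k = 3*(k**3 + 13*k**2 + 52*k + 62)*factorial(k + 2)/((k + 6)*(k + 7))

Invalid: residual 3*(k**3 + 13*k**2 + 52*k + 62)*factorial(k + 2)/((k + 6)*(k + 7)) ≠ 0.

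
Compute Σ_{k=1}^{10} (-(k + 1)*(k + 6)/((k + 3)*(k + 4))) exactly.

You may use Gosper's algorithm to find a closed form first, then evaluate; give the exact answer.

Σ = -125/14

Compute t_(k+1)/t_k: get (k + 2)*(k + 3)*(k + 7)/((k + 1)*(k + 5)*(k + 6)).
Take A(k)=k + 3, B(k)=k + 5, C(k)=k**2 + 7*k + 6.
Solve (k + 3)·f(k+1) − (k + 4)·f(k) = k**2 + 7*k + 6.
Bound: deg f ≤ 2.
A polynomial solution: f(k) = k*(k + 1).
Certificate R = B(k−1)f/C = k*(k + 4)/(k + 6) gives s_k = k*(-k - 1)/(k + 3).
Δs = (-k**2 - 7*k - 6)/(k**2 + 7*k + 12), as required.
Sum = s_(11) − s_(1); s_(11) = -66/7, s_(1) = -1/2 ⇒ -125/14.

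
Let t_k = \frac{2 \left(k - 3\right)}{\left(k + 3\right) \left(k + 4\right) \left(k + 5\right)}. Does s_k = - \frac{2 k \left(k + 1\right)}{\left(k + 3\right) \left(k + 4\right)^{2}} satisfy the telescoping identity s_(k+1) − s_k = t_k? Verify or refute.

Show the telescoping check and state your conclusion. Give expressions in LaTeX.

Invalid: residual \frac{12 \left(- k^{2} - 3 k + 6\right)}{k^{5} + 21 k^{4} + 175 k^{3} + 723 k^{2} + 1480 k + 1200} ≠ 0.

s_(k+1) = -2*(k + 1)*(k + 2)/((k + 4)*(k + 5)**2)
s_(k+1) − s_k = 2*(k**3 - 25*k - 24)/(k**5 + 21*k**4 + 175*k**3 + 723*k**2 + 1480*k + 1200)
(s_(k+1) − s_k) − t_k = 12*(-k**2 - 3*k + 6)/(k**5 + 21*k**4 + 175*k**3 + 723*k**2 + 1480*k + 1200)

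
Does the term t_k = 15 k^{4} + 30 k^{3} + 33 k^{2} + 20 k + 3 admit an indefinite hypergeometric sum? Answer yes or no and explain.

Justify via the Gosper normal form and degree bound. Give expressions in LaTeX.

Yes. s_k = k \left(3 k^{4} + k^{2} + k - 2\right).

t_(k+1)/t_k = (15*k**4 + 90*k**3 + 213*k**2 + 236*k + 101)/(15*k**4 + 30*k**3 + 33*k**2 + 20*k + 3).
A = 1, B = 1, C = k**4 + 2*k**3 + 11*k**2/5 + 4*k/3 + 1/5.
Key eq: (1)·f(k+1) = (1)·f(k) + (k**4 + 2*k**3 + 11*k**2/5 + 4*k/3 + 1/5).
Degrees (0,0,4) ⇒ d ≤ 5.
Coefficient equations give f(k) = k*(3*k**4 + k**2 + k - 2)/15.
Get s_k = R·t_k = k*(3*k**4 + k**2 + k - 2) with R(k) = B(k−1)f(k)/C(k) = k*(3*k**4 + k**2 + k - 2)/(15*k**4 + 30*k**3 + 33*k**2 + 20*k + 3).
Check: Δs_k = 15*k**4 + 30*k**3 + 33*k**2 + 20*k + 3. ✓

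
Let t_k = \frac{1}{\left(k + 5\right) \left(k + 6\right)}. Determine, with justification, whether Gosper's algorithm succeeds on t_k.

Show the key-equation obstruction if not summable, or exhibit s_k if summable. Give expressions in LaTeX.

Yes. s_k = \frac{k}{5 \left(k + 5\right)}.

The ratio is (k + 5)/(k + 7).
Normal form (A,B,C) = (k + 5, k + 7, 1).
Set up (k + 5)·f(k+1) − (k + 6)·f(k) − (1) = 0.
Bound: deg f ≤ 1.
Solve for f: f(k) = k/5 (degree 1 ≤ 1).
Certificate R = B(k−1)f/C = k*(k + 6)/5 gives s_k = k/(5*(k + 5)).
Δs = 1/(k**2 + 11*k + 30), as required.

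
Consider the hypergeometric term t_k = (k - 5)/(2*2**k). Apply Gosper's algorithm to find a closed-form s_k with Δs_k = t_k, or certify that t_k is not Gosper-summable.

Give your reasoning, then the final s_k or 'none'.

s_k = (4 - k)/2**k

Compute t_(k+1)/t_k: get (k - 4)/(2*(k - 5)).
Take A(k)=1/2, B(k)=1, C(k)=k - 5.
Set up (1/2)·f(k+1) − (1)·f(k) − (k - 5) = 0.
From deg A=0, deg B=0, deg C=1: d=1.
Solve for f: f(k) = -2*(k - 4) (degree 1 ≤ 1).
Then R = B(k−1)f/C = -2*(k - 4)/(k - 5), so s_k = R(k)·t_k = (4 - k)/2**k.
s_(k+1) − s_k = (k - 5)/(2*2**k) = t_k.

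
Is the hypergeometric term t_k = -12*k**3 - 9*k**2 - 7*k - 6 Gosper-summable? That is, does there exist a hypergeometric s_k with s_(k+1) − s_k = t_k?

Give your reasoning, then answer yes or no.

r(k) = (12*k**3 + 45*k**2 + 61*k + 34)/(12*k**3 + 9*k**2 + 7*k + 6) after simplifying.
Gosper form: A/B · C(k+1)/C(k) with A=1, B=1, C=k**3 + 3*k**2/4 + 7*k/12 + 1/2.
f must satisfy (1)·f(k+1) − (1)·f(k) = k**3 + 3*k**2/4 + 7*k/12 + 1/2.
deg f ≤ 4 (via 0,0,3).
Coefficient equations give f(k) = k*(3*k**3 - 3*k**2 + 2*k + 4)/12.
So s_k = (B(k−1)f/C)·t_k = (k*(3*k**3 - 3*k**2 + 2*k + 4)/(12*k**3 + 9*k**2 + 7*k + 6))·t_k = k*(-3*k**3 + 3*k**2 - 2*k - 4).
s_(k+1) − s_k = -12*k**3 - 9*k**2 - 7*k - 6 = t_k.

Yes. s_k = k*(-3*k**3 + 3*k**2 - 2*k - 4).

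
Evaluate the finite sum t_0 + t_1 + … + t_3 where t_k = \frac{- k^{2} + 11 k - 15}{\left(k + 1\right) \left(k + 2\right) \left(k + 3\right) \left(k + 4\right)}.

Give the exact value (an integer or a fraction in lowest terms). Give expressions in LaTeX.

Σ = -68/105

Compute t_(k+1)/t_k: get (k + 1)*(-11*k + (k + 1)**2 + 4)/((k + 5)*(k**2 - 11*k + 15)).
Gosper form: A/B · C(k+1)/C(k) with A=k + 1, B=k + 5, C=k**2 - 11*k + 15.
Set up (k + 1)·f(k+1) − (k + 4)·f(k) − (k**2 - 11*k + 15) = 0.
d = 3 from the (1,1,2) case.
Solve for f: f(k) = k*(2*k**2 + 9*k + 34)/3 (degree 3 ≤ 3).
R(k) = B(k−1)·f(k)/C(k) = k*(k + 4)*(2*k**2 + 9*k + 34)/(3*(k**2 - 11*k + 15)); s_k = R·t_k = k*(-2*k**2 - 9*k - 34)/(3*(k + 1)*(k + 2)*(k + 3)).
s_(k+1) − s_k = (-k**2 + 11*k - 15)/(k**4 + 10*k**3 + 35*k**2 + 50*k + 24) = t_k.
Evaluate s at k=4 and k=0: -68/105 and 0; difference -68/105.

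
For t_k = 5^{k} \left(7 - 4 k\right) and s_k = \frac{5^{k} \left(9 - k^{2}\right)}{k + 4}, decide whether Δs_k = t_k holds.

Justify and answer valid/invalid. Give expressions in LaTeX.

s_(k+1) = 5**(k + 1)*(9 - (k + 1)**2)/(k + 5)
s_(k+1) − s_k = 5**k*(-4*k**3 - 25*k**2 - 9*k + 115)/(k**2 + 9*k + 20)
(s_(k+1) − s_k) − t_k = 5**k*(4*k**2 + 8*k - 25)/(k**2 + 9*k + 20)

Invalid: residual \frac{5^{k} \left(4 k^{2} + 8 k - 25\right)}{k^{2} + 9 k + 20} ≠ 0.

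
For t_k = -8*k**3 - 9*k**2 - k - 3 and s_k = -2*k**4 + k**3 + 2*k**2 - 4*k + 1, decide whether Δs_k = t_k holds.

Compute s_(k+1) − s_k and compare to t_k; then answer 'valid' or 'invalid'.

Valid — Δs_k = t_k.

s_(k+1) = -2*k**4 - 7*k**3 - 7*k**2 - 5*k - 2
s_(k+1) − s_k = -8*k**3 - 9*k**2 - k - 3
(s_(k+1) − s_k) − t_k = 0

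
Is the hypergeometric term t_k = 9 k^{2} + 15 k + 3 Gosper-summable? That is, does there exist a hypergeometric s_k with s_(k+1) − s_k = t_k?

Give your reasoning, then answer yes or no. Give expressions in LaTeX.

The ratio is (3*k**2 + 11*k + 9)/(3*k**2 + 5*k + 1).
Gosper form: A/B · C(k+1)/C(k) with A=1, B=1, C=k**2 + 5*k/3 + 1/3.
Solve (1)·f(k+1) − (1)·f(k) = k**2 + 5*k/3 + 1/3.
deg f ≤ 3 (via 0,0,2).
Solving with deg f ≤ 3: f(k) = k*(k**2 + k - 1)/3.
Certificate R = B(k−1)f/C = k*(k**2 + k - 1)/(3*k**2 + 5*k + 1) gives s_k = 3*k*(k**2 + k - 1).
s_(k+1) − s_k = 9*k**2 + 15*k + 3 = t_k.

Yes. s_k = 3 k \left(k^{2} + k - 1\right).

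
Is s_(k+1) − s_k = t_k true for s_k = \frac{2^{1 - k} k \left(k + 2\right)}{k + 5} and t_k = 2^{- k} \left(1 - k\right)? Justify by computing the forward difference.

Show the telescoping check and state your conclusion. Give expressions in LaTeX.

Invalid: residual \frac{3 \cdot 2^{- k} \left(k^{2} + 6 k - 5\right)}{k^{2} + 11 k + 30} ≠ 0.

s_(k+1) = (k + 1)*(k + 3)/(2**k*(k + 6))
s_(k+1) − s_k = (-k**3 - 7*k**2 - k + 15)/(2**k*(k**2 + 11*k + 30))
(s_(k+1) − s_k) − t_k = 3*(k**2 + 6*k - 5)/(2**k*(k**2 + 11*k + 30))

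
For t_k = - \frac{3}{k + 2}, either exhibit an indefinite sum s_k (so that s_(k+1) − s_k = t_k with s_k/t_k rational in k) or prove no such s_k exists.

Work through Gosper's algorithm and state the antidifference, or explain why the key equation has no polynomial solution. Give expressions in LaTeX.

not Gosper-summable; s_k does not exist

The ratio is (k + 2)/(k + 3).
Factor: A=k + 2; B=k + 3; C=1.
Key eq: (k + 2)·f(k+1) = (k + 2)·f(k) + (1).
Bound: deg f ≤ 0.
f = c0 ⇒ A·f(k+1) − B(k−1)·f(k) − C = -1. The system {-1 = 0} is inconsistent; no antidifference.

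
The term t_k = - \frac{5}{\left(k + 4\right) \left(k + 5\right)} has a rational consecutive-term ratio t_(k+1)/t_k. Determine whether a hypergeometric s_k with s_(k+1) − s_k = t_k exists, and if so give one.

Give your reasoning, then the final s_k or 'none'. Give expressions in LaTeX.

s_k = - \frac{5 k}{4 k + 16}

Step 1: r(k) = (k + 4)/(k + 6).
Gosper form: A/B · C(k+1)/C(k) with A=k + 4, B=k + 6, C=1.
Set up (k + 4)·f(k+1) − (k + 5)·f(k) − (1) = 0.
From deg A=1, deg B=1, deg C=0: d=1.
Coefficient equations give f(k) = k/4.
Then R = B(k−1)f/C = k*(k + 5)/4, so s_k = R(k)·t_k = -5*k/(4*k + 16).
Δs = -5/(k**2 + 9*k + 20), as required.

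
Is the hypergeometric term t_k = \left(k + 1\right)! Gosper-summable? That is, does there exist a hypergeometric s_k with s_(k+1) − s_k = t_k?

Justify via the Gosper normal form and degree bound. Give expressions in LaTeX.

t_(k+1)/t_k = k + 2.
Normal form (A,B,C) = (k + 2, 1, 1).
Set up (k + 2)·f(k+1) − (1)·f(k) − (1) = 0.
d = -1 from the (1,0,0) case.
Bound -1 < 0, so the key equation has no polynomial solution.

No. Not Gosper-summable.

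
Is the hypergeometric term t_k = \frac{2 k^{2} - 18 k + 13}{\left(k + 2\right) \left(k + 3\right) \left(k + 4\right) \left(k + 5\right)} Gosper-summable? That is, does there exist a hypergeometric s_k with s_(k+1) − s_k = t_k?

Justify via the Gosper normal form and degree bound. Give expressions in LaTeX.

Yes. s_k = \frac{k \left(k^{2} - 7 k + 58\right)}{8 \left(k + 2\right) \left(k + 3\right) \left(k + 4\right)}.

The ratio is -(k + 2)*(18*k - 2*(k + 1)**2 + 5)/((k + 6)*(2*k**2 - 18*k + 13)).
Factor: A=k + 2; B=k + 6; C=k**2 - 9*k + 13/2.
Solve (k + 2)·f(k+1) − (k + 5)·f(k) = k**2 - 9*k + 13/2.
From deg A=1, deg B=1, deg C=2: d=3.
Coefficient equations give f(k) = k*(k**2 - 7*k + 58)/16.
Then R = B(k−1)f/C = k*(k + 5)*(k**2 - 7*k + 58)/(8*(2*k**2 - 18*k + 13)), so s_k = R(k)·t_k = k*(k**2 - 7*k + 58)/(8*(k + 2)*(k + 3)*(k + 4)).
Verify: (2*k**2 - 18*k + 13)/(k**4 + 14*k**3 + 71*k**2 + 154*k + 120) matches t_k.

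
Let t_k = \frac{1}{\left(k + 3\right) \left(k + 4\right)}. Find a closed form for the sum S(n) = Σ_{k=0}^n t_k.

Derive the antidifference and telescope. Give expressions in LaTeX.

t_(k+1)/t_k = (k + 3)/(k + 5).
Factor: A=k + 3; B=k + 5; C=1.
Set up (k + 3)·f(k+1) − (k + 4)·f(k) − (1) = 0.
Bound: deg f ≤ 1.
Solve for f: f(k) = k/3 (degree 1 ≤ 1).
Then R = B(k−1)f/C = k*(k + 4)/3, so s_k = R(k)·t_k = k/(3*(k + 3)).
s_(k+1) − s_k = 1/(k**2 + 7*k + 12) = t_k.
s_(n+1) = (n + 1)/(3*(n + 4)) and s_(0) = 0, so S(n) = (n + 1)/(3*(n + 4)).

S(n) = \frac{n + 1}{3 \left(n + 4\right)}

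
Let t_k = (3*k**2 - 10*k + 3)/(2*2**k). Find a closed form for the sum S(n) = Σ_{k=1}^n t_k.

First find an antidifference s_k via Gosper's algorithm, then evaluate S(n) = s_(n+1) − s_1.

S(n) = 2**(-n - 1)*(2**n - 3*n**2 - 2*n - 1)

t_(k+1)/t_k = (3*k**2 - 4*k - 4)/(2*(3*k**2 - 10*k + 3)).
Take A(k)=1/2, B(k)=1, C(k)=k**2 - 10*k/3 + 1.
Solve (1/2)·f(k+1) − (1)·f(k) = k**2 - 10*k/3 + 1.
Bound: deg f ≤ 2.
Solving with deg f ≤ 2: f(k) = -2*(3*k**2 - 4*k + 2)/3.
Get s_k = R·t_k = (-3*k**2 + 4*k - 2)/2**k with R(k) = B(k−1)f(k)/C(k) = -2*(3*k**2 - 4*k + 2)/((k - 3)*(3*k - 1)).
Verify: (3*k**2 - 10*k + 3)/(2*2**k) matches t_k.
Telescope: S(n) = s_(n+1) − s_(1) = 2**(-n - 1)*(-3*n**2 - 2*n - 1) − (-1/2) = 2**(-n - 1)*(2**n - 3*n**2 - 2*n - 1).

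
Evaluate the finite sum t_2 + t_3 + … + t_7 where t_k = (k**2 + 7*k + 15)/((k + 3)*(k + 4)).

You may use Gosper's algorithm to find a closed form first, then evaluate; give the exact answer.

Σ = 348/55

Step 1: r(k) = (k + 3)*(7*k + (k + 1)**2 + 22)/((k + 5)*(k**2 + 7*k + 15)).
Factor: A=k + 3; B=k + 5; C=k**2 + 7*k + 15.
Solve (k + 3)·f(k+1) − (k + 4)·f(k) = k**2 + 7*k + 15.
d = 2 from the (1,1,2) case.
Coefficient equations give f(k) = k*(k + 4).
Certificate R = B(k−1)f/C = k*(k + 4)**2/(k**2 + 7*k + 15) gives s_k = k*(k + 4)/(k + 3).
Δs = (k**2 + 7*k + 15)/(k**2 + 7*k + 12), as required.
Telescoping: Σ = s_(8) − s_(2) = 96/11 − (12/5) = 348/55.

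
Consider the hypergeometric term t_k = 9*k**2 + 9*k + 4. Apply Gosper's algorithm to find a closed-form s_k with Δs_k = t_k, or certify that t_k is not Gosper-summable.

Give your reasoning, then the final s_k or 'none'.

s_k = 3*k**3 + k

t_(k+1)/t_k = (9*k**2 + 27*k + 22)/(9*k**2 + 9*k + 4).
Gosper form: A/B · C(k+1)/C(k) with A=1, B=1, C=k**2 + k + 4/9.
Set up (1)·f(k+1) − (1)·f(k) − (k**2 + k + 4/9) = 0.
Bound: deg f ≤ 3.
A polynomial solution: f(k) = k*(3*k**2 + 1)/9.
R(k) = B(k−1)·f(k)/C(k) = k*(3*k**2 + 1)/(9*k**2 + 9*k + 4); s_k = R·t_k = 3*k**3 + k.
Check: Δs_k = 9*k**2 + 9*k + 4. ✓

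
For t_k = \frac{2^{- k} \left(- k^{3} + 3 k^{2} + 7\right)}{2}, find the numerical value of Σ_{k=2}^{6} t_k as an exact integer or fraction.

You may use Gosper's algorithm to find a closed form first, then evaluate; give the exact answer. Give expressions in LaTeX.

Compute t_(k+1)/t_k: get (k**3 - 3*k - 9)/(2*(k**3 - 3*k**2 - 7)).
Take A(k)=1/2, B(k)=1, C(k)=k**3 - 3*k**2 - 7.
f must satisfy (1/2)·f(k+1) − (1)·f(k) = k**3 - 3*k**2 - 7.
Degrees (0,0,3) ⇒ d ≤ 3.
Solving with deg f ≤ 3: f(k) = -2*(k**3 + 3*k - 3).
So s_k = (B(k−1)f/C)·t_k = (-2*(k**3 + 3*k - 3)/(k**3 - 3*k**2 - 7))·t_k = (k**3 + 3*k - 3)/2**k.
Check: Δs_k = (-k**3 + 3*k**2 + 7)/(2*2**k). ✓
Telescoping: Σ = s_(7) − s_(2) = 361/128 − (11/4) = 9/128.

Σ = 9/128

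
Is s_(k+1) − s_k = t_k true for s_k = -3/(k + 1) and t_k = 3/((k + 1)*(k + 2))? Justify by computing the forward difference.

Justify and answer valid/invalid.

valid (s_(k+1) − s_k reduces to t_k)

s_(k+1) = -3/(k + 2)
s_(k+1) − s_k = 3/((k + 1)*(k + 2))
(s_(k+1) − s_k) − t_k = 0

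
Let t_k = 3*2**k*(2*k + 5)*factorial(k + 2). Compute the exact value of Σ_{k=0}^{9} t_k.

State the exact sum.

Step 1: r(k) = 2*(k + 3)*(2*k + 7)/(2*k + 5).
So A=2*k + 6 and B=1, with C=k + 5/2.
f must satisfy (2*k + 6)·f(k+1) − (1)·f(k) = k + 5/2.
deg f ≤ 0 (via 1,0,1).
Solve for f: f(k) = 1/2 (degree 0 ≤ 0).
Then R = B(k−1)f/C = 1/(2*k + 5), so s_k = R(k)·t_k = 3*2**k*factorial(k + 2).
Verify: 3*2**k*(2*k + 5)*factorial(k + 2) matches t_k.
Telescoping: Σ = s_(10) − s_(0) = 1471492915200 − (6) = 1471492915194.

Σ = 1471492915194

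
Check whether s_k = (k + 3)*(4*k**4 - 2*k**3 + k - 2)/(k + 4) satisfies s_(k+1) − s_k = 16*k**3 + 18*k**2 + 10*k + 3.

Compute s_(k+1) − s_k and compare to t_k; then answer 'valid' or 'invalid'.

s_(k+1) = (k + 4)*(k + 4*(k + 1)**4 - 2*(k + 1)**3 - 1)/(k + 5)
s_(k+1) − s_k = (16*k**5 + 150*k**4 + 408*k**3 + 371*k**2 + 185*k + 46)/(k**2 + 9*k + 20)
(s_(k+1) − s_k) − t_k = 2*(-6*k**4 - 42*k**3 - 41*k**2 - 21*k - 7)/(k**2 + 9*k + 20)

Invalid: residual 2*(-6*k**4 - 42*k**3 - 41*k**2 - 21*k - 7)/(k**2 + 9*k + 20) ≠ 0.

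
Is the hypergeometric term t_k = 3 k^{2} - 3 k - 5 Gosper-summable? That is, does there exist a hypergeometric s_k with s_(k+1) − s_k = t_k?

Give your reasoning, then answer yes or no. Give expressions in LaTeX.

Compute t_(k+1)/t_k: get (3*k**2 + 3*k - 5)/(3*k**2 - 3*k - 5).
Take A(k)=1, B(k)=1, C(k)=k**2 - k - 5/3.
f must satisfy (1)·f(k+1) − (1)·f(k) = k**2 - k - 5/3.
d = 3 from the (0,0,2) case.
Solving with deg f ≤ 3: f(k) = k*(k**2 - 3*k - 3)/3.
So s_k = (B(k−1)f/C)·t_k = (k*(k**2 - 3*k - 3)/(3*k**2 - 3*k - 5))·t_k = k*(k**2 - 3*k - 3).
Verify: 3*k**2 - 3*k - 5 matches t_k.

Yes. s_k = k \left(k^{2} - 3 k - 3\right).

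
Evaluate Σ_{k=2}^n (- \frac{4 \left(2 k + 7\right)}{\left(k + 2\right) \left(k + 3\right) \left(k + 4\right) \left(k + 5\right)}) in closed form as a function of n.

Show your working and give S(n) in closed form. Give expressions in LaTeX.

S(n) = \frac{- n^{2} - 8 n + 9}{6 \left(n^{2} + 8 n + 15\right)}

t_(k+1)/t_k = (k + 2)*(2*k + 9)/((k + 6)*(2*k + 7)).
Gosper form: A/B · C(k+1)/C(k) with A=k + 2, B=k + 6, C=k + 7/2.
Need (k + 2)·f(k+1) − (k + 5)·f(k) = k + 7/2.
d = 3 from the (1,1,1) case.
Solving with deg f ≤ 3: f(k) = k*(k + 3)*(k + 6)/16.
So s_k = (B(k−1)f/C)·t_k = (k*(k + 3)*(k + 5)*(k + 6)/(8*(2*k + 7)))·t_k = k*(-k - 6)/(2*(k**2 + 6*k + 8)).
Check: Δs_k = 4*(-2*k - 7)/(k**4 + 14*k**3 + 71*k**2 + 154*k + 120). ✓
Telescope: S(n) = s_(n+1) − s_(2) = (-n**2 - 8*n - 7)/(2*(n**2 + 8*n + 15)) − (-1/3) = (-n**2 - 8*n + 9)/(6*(n**2 + 8*n + 15)).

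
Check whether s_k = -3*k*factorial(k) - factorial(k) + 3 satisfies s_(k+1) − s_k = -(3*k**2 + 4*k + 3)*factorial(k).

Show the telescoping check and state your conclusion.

valid; difference matches t_k

s_(k+1) = -3*k**2*factorial(k) - 7*k*factorial(k) - 4*factorial(k) + 3
s_(k+1) − s_k = -(3*k**2 + 4*k + 3)*factorial(k)
(s_(k+1) − s_k) − t_k = 0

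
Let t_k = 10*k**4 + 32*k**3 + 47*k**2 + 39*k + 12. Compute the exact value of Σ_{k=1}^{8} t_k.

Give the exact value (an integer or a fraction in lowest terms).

Σ = 140280

Step 1: r(k) = (10*k**4 + 72*k**3 + 203*k**2 + 269*k + 140)/(10*k**4 + 32*k**3 + 47*k**2 + 39*k + 12).
So A=1 and B=1, with C=k**4 + 16*k**3/5 + 47*k**2/10 + 39*k/10 + 6/5.
Key eq: (1)·f(k+1) = (1)·f(k) + (k**4 + 16*k**3/5 + 47*k**2/10 + 39*k/10 + 6/5).
Bound: deg f ≤ 5.
Solve for f: f(k) = k**2*(2*k**3 + 3*k**2 + 3*k + 4)/10 (degree 5 ≤ 5).
Get s_k = R·t_k = k**2*(2*k**3 + 3*k**2 + 3*k + 4) with R(k) = B(k−1)f(k)/C(k) = k**2*(2*k**3 + 3*k**2 + 3*k + 4)/(10*k**4 + 32*k**3 + 47*k**2 + 39*k + 12).
Verify: 10*k**4 + 32*k**3 + 47*k**2 + 39*k + 12 matches t_k.
Σ_(k=1)^(8) t_k = s_(9) − s_(1) = 140292 − (12) = 140280.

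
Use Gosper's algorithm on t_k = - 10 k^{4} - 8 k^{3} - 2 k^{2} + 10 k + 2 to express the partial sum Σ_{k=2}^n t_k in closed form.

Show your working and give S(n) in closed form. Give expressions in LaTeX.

r(k) = (5*k**4 + 24*k**3 + 43*k**2 + 29*k + 4)/(5*k**4 + 4*k**3 + k**2 - 5*k - 1) after simplifying.
Take A(k)=1, B(k)=1, C(k)=k**4 + 4*k**3/5 + k**2/5 - k - 1/5.
Key eq: (1)·f(k+1) = (1)·f(k) + (k**4 + 4*k**3/5 + k**2/5 - k - 1/5).
deg f ≤ 5 (via 0,0,4).
Solving with deg f ≤ 5: f(k) = k*(2*k**4 - 3*k**3 - 4*k + 3)/10.
R(k) = B(k−1)·f(k)/C(k) = k*(2*k**4 - 3*k**3 - 4*k + 3)/(2*(5*k**4 + 4*k**3 + k**2 - 5*k - 1)); s_k = R·t_k = k*(-2*k**4 + 3*k**3 + 4*k - 3).
Check: Δs_k = -10*k**4 - 8*k**3 - 2*k**2 + 10*k + 2. ✓
Telescope: S(n) = s_(n+1) − s_(2) = -2*n**5 - 7*n**4 - 8*n**3 + 2*n**2 + 7*n + 2 − (-6) = -2*n**5 - 7*n**4 - 8*n**3 + 2*n**2 + 7*n + 8.

S(n) = - 2 n^{5} - 7 n^{4} - 8 n^{3} + 2 n^{2} + 7 n + 8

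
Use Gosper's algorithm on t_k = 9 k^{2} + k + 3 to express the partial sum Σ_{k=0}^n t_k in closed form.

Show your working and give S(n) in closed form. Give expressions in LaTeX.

Step 1: r(k) = (k + 9*(k + 1)**2 + 4)/(9*k**2 + k + 3).
Factor: A=1; B=1; C=k**2 + k/9 + 1/3.
Solve (1)·f(k+1) − (1)·f(k) = k**2 + k/9 + 1/3.
Bound: deg f ≤ 3.
A polynomial solution: f(k) = k*(3*k**2 - 4*k + 4)/9.
Get s_k = R·t_k = k*(3*k**2 - 4*k + 4) with R(k) = B(k−1)f(k)/C(k) = k*(3*k**2 - 4*k + 4)/(9*k**2 + k + 3).
Δs = 9*k**2 + k + 3, as required.
Σ_(k=0)^n t_k = s_(n+1) − s_(0) = (3*n**3 + 5*n**2 + 5*n + 3) − (0), i.e. 3*n**3 + 5*n**2 + 5*n + 3.

S(n) = 3 n^{3} + 5 n^{2} + 5 n + 3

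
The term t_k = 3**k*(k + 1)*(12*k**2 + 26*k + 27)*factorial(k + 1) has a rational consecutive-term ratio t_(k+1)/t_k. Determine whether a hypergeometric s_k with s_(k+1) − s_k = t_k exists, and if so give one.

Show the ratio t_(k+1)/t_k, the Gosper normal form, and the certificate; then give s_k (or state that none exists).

r(k) = (k + 2)**2*(78*k + 36*(k + 1)**2 + 159)/((k + 1)*(12*k**2 + 26*k + 27)) after simplifying.
Factor: A=3*k + 6; B=1; C=k**3 + 19*k**2/6 + 53*k/12 + 9/4.
Key eq: (3*k + 6)·f(k+1) = (1)·f(k) + (k**3 + 19*k**2/6 + 53*k/12 + 9/4).
From deg A=1, deg B=0, deg C=3: d=2.
Match coefficients ⇒ f(k) = (4*k**2 - 2*k + 3)/12.
Certificate R = B(k−1)f/C = (4*k**2 - 2*k + 3)/((k + 1)*(12*k**2 + 26*k + 27)) gives s_k = 3**k*(4*k**2 - 2*k + 3)*factorial(k + 1).
Δs = 3**k*(k + 1)*(12*k**2 + 26*k + 27)*factorial(k + 1), as required.

s_k = 3**k*(4*k**2 - 2*k + 3)*factorial(k + 1)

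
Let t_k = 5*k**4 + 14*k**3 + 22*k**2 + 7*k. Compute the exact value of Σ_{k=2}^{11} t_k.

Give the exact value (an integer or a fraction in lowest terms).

Σ = 272400

t_(k+1)/t_k = (5*k**4 + 34*k**3 + 94*k**2 + 113*k + 48)/(k*(5*k**3 + 14*k**2 + 22*k + 7)).
Normal form (A,B,C) = (1, 1, k**4 + 14*k**3/5 + 22*k**2/5 + 7*k/5).
Need (1)·f(k+1) − (1)·f(k) = k**4 + 14*k**3/5 + 22*k**2/5 + 7*k/5.
d = 5 from the (0,0,4) case.
Coefficient equations give f(k) = k**2*(k - 1)*(k**2 + 2*k + 4)/5.
Then R = B(k−1)f/C = k*(k - 1)*(k**2 + 2*k + 4)/(5*k**3 + 14*k**2 + 22*k + 7), so s_k = R(k)·t_k = k**2*(k**3 + k**2 + 2*k - 4).
Δs = k*(5*k**3 + 14*k**2 + 22*k + 7), as required.
Telescoping: Σ = s_(12) − s_(2) = 272448 − (48) = 272400.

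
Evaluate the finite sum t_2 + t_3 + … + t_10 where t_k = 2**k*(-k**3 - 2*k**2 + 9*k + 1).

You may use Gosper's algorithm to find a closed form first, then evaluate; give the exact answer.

Σ = -1763340

r(k) = 2*(k**3 + 5*k**2 - 2*k - 7)/(k**3 + 2*k**2 - 9*k - 1) after simplifying.
So A=2 and B=1, with C=k**3 + 2*k**2 - 9*k - 1.
Key eq: (2)·f(k+1) = (1)·f(k) + (k**3 + 2*k**2 - 9*k - 1).
deg f ≤ 3 (via 0,0,3).
Coefficient equations give f(k) = k**3 - 4*k**2 + k + 3.
Get s_k = R·t_k = 2**k*(-k**3 + 4*k**2 - k - 3) with R(k) = B(k−1)f(k)/C(k) = (k**3 - 4*k**2 + k + 3)/(k**3 + 2*k**2 - 9*k - 1).
Verify: 2**k*(-k**3 - 2*k**2 + 9*k + 1) matches t_k.
Σ_(k=2)^(10) t_k = s_(11) − s_(2) = -1763328 − (12) = -1763340.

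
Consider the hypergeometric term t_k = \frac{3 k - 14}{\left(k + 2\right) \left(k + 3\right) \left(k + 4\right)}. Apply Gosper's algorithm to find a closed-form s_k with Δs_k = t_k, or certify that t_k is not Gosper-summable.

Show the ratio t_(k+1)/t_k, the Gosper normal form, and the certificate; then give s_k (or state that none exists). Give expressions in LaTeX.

Compute t_(k+1)/t_k: get (k + 2)*(3*k - 11)/((k + 5)*(3*k - 14)).
Normal form (A,B,C) = (k + 2, k + 5, k - 14/3).
Need (k + 2)·f(k+1) − (k + 4)·f(k) = k - 14/3.
Degrees (1,1,1) ⇒ d ≤ 2.
Coefficient equations give f(k) = -k*(2*k + 19)/9.
Get s_k = R·t_k = k*(-2*k - 19)/(3*(k + 2)*(k + 3)) with R(k) = B(k−1)f(k)/C(k) = -k*(k + 4)*(2*k + 19)/(3*(3*k - 14)).
Verify: (3*k - 14)/(k**3 + 9*k**2 + 26*k + 24) matches t_k.

s_k = \frac{k \left(- 2 k - 19\right)}{3 \left(k + 2\right) \left(k + 3\right)}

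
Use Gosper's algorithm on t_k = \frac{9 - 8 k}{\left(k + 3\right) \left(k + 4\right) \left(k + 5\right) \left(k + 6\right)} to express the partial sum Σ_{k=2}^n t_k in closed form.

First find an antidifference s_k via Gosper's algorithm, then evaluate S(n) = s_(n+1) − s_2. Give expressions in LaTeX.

S(n) = \frac{- 3 n^{3} - 45 n^{2} + 58 n - 10}{70 \left(n^{3} + 15 n^{2} + 74 n + 120\right)}

Ratio r(k) = (k + 3)*(8*k - 1)/((k + 7)*(8*k - 9)).
A = k + 3, B = k + 7, C = k - 9/8.
Key eq: (k + 3)·f(k+1) = (k + 6)·f(k) + (k - 9/8).
Degrees (1,1,1) ⇒ d ≤ 3.
Solving with deg f ≤ 3: f(k) = k*(k**2 + 12*k - 193)/480.
Get s_k = R·t_k = k*(-k**2 - 12*k + 193)/(60*(k + 3)*(k + 4)*(k + 5)) with R(k) = B(k−1)f(k)/C(k) = k*(k + 6)*(k**2 + 12*k - 193)/(60*(8*k - 9)).
s_(k+1) − s_k = (9 - 8*k)/(k**4 + 18*k**3 + 119*k**2 + 342*k + 360) = t_k.
Evaluate: s_(n+1) = (-n**3 - 15*n**2 + 166*n + 180)/(60*(n**3 + 15*n**2 + 74*n + 120)); subtract s_(2) = 11/420 ⇒ S(n) = (-3*n**3 - 45*n**2 + 58*n - 10)/(70*(n**3 + 15*n**2 + 74*n + 120)).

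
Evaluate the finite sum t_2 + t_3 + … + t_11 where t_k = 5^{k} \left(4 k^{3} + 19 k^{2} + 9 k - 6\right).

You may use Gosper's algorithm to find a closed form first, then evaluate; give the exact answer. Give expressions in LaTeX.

Σ = 445556640500

Compute t_(k+1)/t_k: get 5*(4*k**3 + 31*k**2 + 59*k + 26)/(4*k**3 + 19*k**2 + 9*k - 6).
A = 5, B = 1, C = k**3 + 19*k**2/4 + 9*k/4 - 3/2.
Solve (5)·f(k+1) − (1)·f(k) = k**3 + 19*k**2/4 + 9*k/4 - 3/2.
Degrees (0,0,3) ⇒ d ≤ 3.
Match coefficients ⇒ f(k) = (k**3 + k**2 - 4*k + 1)/4.
R(k) = B(k−1)·f(k)/C(k) = (k**3 + k**2 - 4*k + 1)/((k + 1)*(4*k**2 + 15*k - 6)); s_k = R·t_k = 5**k*(k**3 + k**2 - 4*k + 1).
Verify: 5**k*(4*k**3 + 19*k**2 + 9*k - 6) matches t_k.
Evaluate s at k=12 and k=2: 445556640625 and 125; difference 445556640500.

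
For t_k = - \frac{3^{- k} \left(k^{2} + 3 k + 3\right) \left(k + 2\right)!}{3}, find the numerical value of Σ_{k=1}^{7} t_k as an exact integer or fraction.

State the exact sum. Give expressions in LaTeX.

Compute t_(k+1)/t_k: get (k + 3)*(3*k + (k + 1)**2 + 6)/(3*(k**2 + 3*k + 3)).
Take A(k)=k/3 + 1, B(k)=1, C(k)=k**2 + 3*k + 3.
Need (k/3 + 1)·f(k+1) − (1)·f(k) = k**2 + 3*k + 3.
d = 1 from the (1,0,2) case.
Coefficient equations give f(k) = 3*(k + 2).
Certificate R = B(k−1)f/C = 3*(k + 2)/(k**2 + 3*k + 3) gives s_k = -(k + 2)*factorial(k + 2)/3**k.
Check: Δs_k = -(k**2 + 3*k + 3)*factorial(k + 2)/(3*3**k). ✓
Sum = s_(8) − s_(1); s_(8) = -448000/81, s_(1) = -6 ⇒ -447514/81.

Σ = -447514/81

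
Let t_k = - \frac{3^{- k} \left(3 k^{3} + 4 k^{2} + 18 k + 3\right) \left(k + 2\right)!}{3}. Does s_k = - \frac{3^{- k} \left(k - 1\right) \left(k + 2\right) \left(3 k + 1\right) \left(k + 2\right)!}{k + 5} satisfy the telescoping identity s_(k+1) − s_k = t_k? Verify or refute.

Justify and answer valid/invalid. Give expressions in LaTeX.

s_(k+1) = -k*(k + 3)*(3*k + 4)*factorial(k + 3)/(3*3**k*(k + 6))
s_(k+1) − s_k = -(3*k**5 + 28*k**4 + 95*k**3 + 234*k**2 + 276*k + 36)*factorial(k + 2)/(3*3**k*(k + 5)*(k + 6))
(s_(k+1) − s_k) − t_k = (3*k**4 + 19*k**3 + 29*k**2 + 99*k + 18)*factorial(k + 2)/(3**k*(k + 5)*(k + 6))

Invalid: residual \frac{3^{- k} \left(3 k^{4} + 19 k^{3} + 29 k^{2} + 99 k + 18\right) \left(k + 2\right)!}{\left(k + 5\right) \left(k + 6\right)} ≠ 0.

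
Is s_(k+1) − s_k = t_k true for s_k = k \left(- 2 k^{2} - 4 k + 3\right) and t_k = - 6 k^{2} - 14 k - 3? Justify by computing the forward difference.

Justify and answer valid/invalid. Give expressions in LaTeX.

Valid — Δs_k = t_k.

s_(k+1) = -(k + 1)*(4*k + 2*(k + 1)**2 + 1)
s_(k+1) − s_k = -6*k**2 - 14*k - 3
(s_(k+1) − s_k) − t_k = 0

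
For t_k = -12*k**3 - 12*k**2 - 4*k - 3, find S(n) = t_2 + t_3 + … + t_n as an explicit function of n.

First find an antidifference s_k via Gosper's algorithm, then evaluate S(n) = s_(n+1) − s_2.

Ratio r(k) = (12*k**3 + 48*k**2 + 64*k + 31)/(12*k**3 + 12*k**2 + 4*k + 3).
Factor: A=1; B=1; C=k**3 + k**2 + k/3 + 1/4.
Key eq: (1)·f(k+1) = (1)·f(k) + (k**3 + k**2 + k/3 + 1/4).
d = 4 from the (0,0,3) case.
Solve for f: f(k) = k*(3*k**3 - 2*k**2 - k + 3)/12 (degree 4 ≤ 4).
Certificate R = B(k−1)f/C = k*(3*k**3 - 2*k**2 - k + 3)/(12*k**3 + 12*k**2 + 4*k + 3) gives s_k = k*(-3*k**3 + 2*k**2 + k - 3).
Δs = -12*k**3 - 12*k**2 - 4*k - 3, as required.
Telescope: S(n) = s_(n+1) − s_(2) = -3*n**4 - 10*n**3 - 11*n**2 - 7*n - 3 − (-34) = -3*n**4 - 10*n**3 - 11*n**2 - 7*n + 31.

S(n) = -3*n**4 - 10*n**3 - 11*n**2 - 7*n + 31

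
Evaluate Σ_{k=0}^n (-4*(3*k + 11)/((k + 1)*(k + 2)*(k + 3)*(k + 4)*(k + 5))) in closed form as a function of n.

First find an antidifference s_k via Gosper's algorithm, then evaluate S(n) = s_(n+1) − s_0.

S(n) = (-n**3 - 10*n**2 - 31*n - 22)/(2*(n**3 + 10*n**2 + 31*n + 30))

Step 1: r(k) = (k + 1)*(3*k + 14)/((k + 6)*(3*k + 11)).
Normal form (A,B,C) = (k + 1, k + 6, k + 11/3).
Need (k + 1)·f(k+1) − (k + 5)·f(k) = k + 11/3.
deg f ≤ 4 (via 1,1,1).
Solving with deg f ≤ 4: f(k) = k*(k + 3)*(k**2 + 7*k + 14)/24.
Get s_k = R·t_k = k*(-k**2 - 7*k - 14)/(2*(k**3 + 7*k**2 + 14*k + 8)) with R(k) = B(k−1)f(k)/C(k) = k*(k + 3)*(k + 5)*(k**2 + 7*k + 14)/(8*(3*k + 11)).
Verify: 4*(-3*k - 11)/(k**5 + 15*k**4 + 85*k**3 + 225*k**2 + 274*k + 120) matches t_k.
Σ_(k=0)^n t_k = s_(n+1) − s_(0) = ((-n**3 - 10*n**2 - 31*n - 22)/(2*(n**3 + 10*n**2 + 31*n + 30))) − (0), i.e. (-n**3 - 10*n**2 - 31*n - 22)/(2*(n**3 + 10*n**2 + 31*n + 30)).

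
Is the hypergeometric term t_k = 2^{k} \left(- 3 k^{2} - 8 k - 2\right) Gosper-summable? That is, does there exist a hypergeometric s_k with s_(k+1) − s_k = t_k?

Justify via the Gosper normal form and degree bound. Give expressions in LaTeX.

Ratio r(k) = 2*(3*k**2 + 14*k + 13)/(3*k**2 + 8*k + 2).
So A=2 and B=1, with C=k**2 + 8*k/3 + 2/3.
f must satisfy (2)·f(k+1) − (1)·f(k) = k**2 + 8*k/3 + 2/3.
Degrees (0,0,2) ⇒ d ≤ 2.
Coefficient equations give f(k) = (3*k**2 - 4*k + 4)/3.
R(k) = B(k−1)·f(k)/C(k) = (3*k**2 - 4*k + 4)/(3*k**2 + 8*k + 2); s_k = R·t_k = 2**k*(-3*k**2 + 4*k - 4).
Verify: 2**k*(-3*k**2 - 8*k - 2) matches t_k.

Yes. s_k = 2^{k} \left(- 3 k^{2} + 4 k - 4\right).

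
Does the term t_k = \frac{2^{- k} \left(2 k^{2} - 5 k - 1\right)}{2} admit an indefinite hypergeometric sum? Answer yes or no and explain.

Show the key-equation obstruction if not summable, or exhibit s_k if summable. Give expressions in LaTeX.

t_(k+1)/t_k = (2*k**2 - k - 4)/(2*(2*k**2 - 5*k - 1)).
Gosper form: A/B · C(k+1)/C(k) with A=1/2, B=1, C=k**2 - 5*k/2 - 1/2.
Set up (1/2)·f(k+1) − (1)·f(k) − (k**2 - 5*k/2 - 1/2) = 0.
d = 2 from the (0,0,2) case.
A polynomial solution: f(k) = -k*(2*k - 1).
So s_k = (B(k−1)f/C)·t_k = (-2*k*(2*k - 1)/(2*k**2 - 5*k - 1))·t_k = k*(1 - 2*k)/2**k.
Δs = (2*k**2 - 5*k - 1)/(2*2**k), as required.

Yes. s_k = 2^{- k} k \left(1 - 2 k\right).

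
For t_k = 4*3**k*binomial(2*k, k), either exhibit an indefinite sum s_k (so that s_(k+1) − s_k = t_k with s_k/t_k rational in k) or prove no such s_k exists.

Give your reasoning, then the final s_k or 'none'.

no hypergeometric antidifference exists

The ratio is 6*(2*k + 1)/(k + 1).
So A=12*k + 6 and B=k + 1, with C=1.
Key eq: (12*k + 6)·f(k+1) = (k)·f(k) + (1).
Degrees (1,1,0) ⇒ d ≤ -1.
deg f ≤ -1 is impossible — no certificate.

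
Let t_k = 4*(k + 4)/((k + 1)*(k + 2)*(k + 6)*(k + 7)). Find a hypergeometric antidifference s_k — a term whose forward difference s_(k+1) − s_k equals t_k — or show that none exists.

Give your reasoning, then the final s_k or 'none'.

s_k = k*(k + 7)/(3*(k**2 + 7*k + 6))

The ratio is (k + 1)*(k + 5)*(k + 6)/((k + 3)*(k + 4)*(k + 8)).
Take A(k)=k + 1, B(k)=k + 8, C(k)=k**4 + 16*k**3 + 95*k**2 + 248*k + 240.
Set up (k + 1)·f(k+1) − (k + 7)·f(k) − (k**4 + 16*k**3 + 95*k**2 + 248*k + 240) = 0.
d = 6 from the (1,1,4) case.
Match coefficients ⇒ f(k) = k*(k + 2)*(k + 3)*(k + 4)*(k + 5)*(k + 7)/12.
Certificate R = B(k−1)f/C = k*(k + 2)*(k + 7)**2/(12*(k + 4)) gives s_k = k*(k + 7)/(3*(k**2 + 7*k + 6)).
Check: Δs_k = 4*(k + 4)/(k**4 + 16*k**3 + 83*k**2 + 152*k + 84). ✓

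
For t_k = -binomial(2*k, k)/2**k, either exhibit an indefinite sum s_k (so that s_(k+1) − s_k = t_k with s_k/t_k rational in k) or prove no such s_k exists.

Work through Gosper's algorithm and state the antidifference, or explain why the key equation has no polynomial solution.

none (Gosper's algorithm certifies no s_k)

Ratio r(k) = (2*k + 1)/(k + 1).
A = 2*k + 1, B = k + 1, C = 1.
Need (2*k + 1)·f(k+1) − (k)·f(k) = 1.
From deg A=1, deg B=1, deg C=0: d=-1.
Bound -1 < 0, so the key equation has no polynomial solution.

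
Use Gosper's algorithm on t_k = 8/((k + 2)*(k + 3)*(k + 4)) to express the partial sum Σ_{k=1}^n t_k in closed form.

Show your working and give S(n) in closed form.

t_(k+1)/t_k = (k + 2)/(k + 5).
A = k + 2, B = k + 5, C = 1.
Need (k + 2)·f(k+1) − (k + 4)·f(k) = 1.
d = 2 from the (1,1,0) case.
Match coefficients ⇒ f(k) = k*(k + 5)/12.
Then R = B(k−1)f/C = k*(k + 4)*(k + 5)/12, so s_k = R(k)·t_k = 2*k*(k + 5)/(3*(k + 2)*(k + 3)).
s_(k+1) − s_k = 8/(k**3 + 9*k**2 + 26*k + 24) = t_k.
s_(n+1) = 2*(n**2 + 7*n + 6)/(3*(n**2 + 7*n + 12)) and s_(1) = 1/3, so S(n) = n*(n + 7)/(3*(n**2 + 7*n + 12)).

S(n) = n*(n + 7)/(3*(n**2 + 7*n + 12))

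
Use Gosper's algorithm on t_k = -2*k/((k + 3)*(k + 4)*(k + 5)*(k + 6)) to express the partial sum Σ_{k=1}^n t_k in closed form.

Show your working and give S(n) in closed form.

The ratio is (k + 1)*(k + 3)/(k*(k + 7)).
A = k + 3, B = k + 7, C = k.
Set up (k + 3)·f(k+1) − (k + 6)·f(k) − (k) = 0.
Degrees (1,1,1) ⇒ d ≤ 3.
Coefficient equations give f(k) = k*(k - 1)*(k + 13)/120.
So s_k = (B(k−1)f/C)·t_k = ((k - 1)*(k + 6)*(k + 13)/120)·t_k = k*(-k**2 - 12*k + 13)/(60*(k + 3)*(k + 4)*(k + 5)).
Δs = -2*k/(k**4 + 18*k**3 + 119*k**2 + 342*k + 360), as required.
Σ_(k=1)^n t_k = s_(n+1) − s_(1) = (n*(-n**2 - 15*n - 14)/(60*(n**3 + 15*n**2 + 74*n + 120))) − (0), i.e. n*(-n**2 - 15*n - 14)/(60*(n**3 + 15*n**2 + 74*n + 120)).

S(n) = n*(-n**2 - 15*n - 14)/(60*(n**3 + 15*n**2 + 74*n + 120))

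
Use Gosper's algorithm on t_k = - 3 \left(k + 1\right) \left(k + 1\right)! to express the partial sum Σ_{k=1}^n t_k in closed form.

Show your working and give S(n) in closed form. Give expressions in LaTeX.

S(n) = 6 - 3 \left(n + 2\right)!

r(k) = (k + 2)**2/(k + 1) after simplifying.
So A=k + 2 and B=1, with C=k + 1.
Set up (k + 2)·f(k+1) − (1)·f(k) − (k + 1) = 0.
deg f ≤ 0 (via 1,0,1).
Match coefficients ⇒ f(k) = 1.
So s_k = (B(k−1)f/C)·t_k = (1/(k + 1))·t_k = -3*factorial(k + 1).
Δs = -3*(k + 1)*factorial(k + 1), as required.
Telescope: S(n) = s_(n+1) − s_(1) = -3*factorial(n + 2) − (-6) = 6 - 3*factorial(n + 2).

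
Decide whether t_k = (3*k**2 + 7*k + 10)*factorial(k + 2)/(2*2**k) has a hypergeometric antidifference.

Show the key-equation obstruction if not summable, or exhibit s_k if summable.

Step 1: r(k) = (k + 3)*(7*k + 3*(k + 1)**2 + 17)/(2*(3*k**2 + 7*k + 10)).
Normal form (A,B,C) = (k/2 + 3/2, 1, k**2 + 7*k/3 + 10/3).
Set up (k/2 + 3/2)·f(k+1) − (1)·f(k) − (k**2 + 7*k/3 + 10/3) = 0.
deg f ≤ 1 (via 1,0,2).
Solve for f: f(k) = 2*(3*k + 1)/3 (degree 1 ≤ 1).
So s_k = (B(k−1)f/C)·t_k = (2*(3*k + 1)/(3*k**2 + 7*k + 10))·t_k = (3*k + 1)*factorial(k + 2)/2**k.
s_(k+1) − s_k = (3*k**2 + 7*k + 10)*factorial(k + 2)/(2*2**k) = t_k.

Yes. s_k = (3*k + 1)*factorial(k + 2)/2**k.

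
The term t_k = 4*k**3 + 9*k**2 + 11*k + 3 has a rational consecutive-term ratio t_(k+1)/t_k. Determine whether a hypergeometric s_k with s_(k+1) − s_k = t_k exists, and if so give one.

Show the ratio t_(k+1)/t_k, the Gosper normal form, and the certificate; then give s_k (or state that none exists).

s_k = k*(k**3 + k**2 + 2*k - 1)

Step 1: r(k) = (4*k**3 + 21*k**2 + 41*k + 27)/(4*k**3 + 9*k**2 + 11*k + 3).
Factor: A=1; B=1; C=k**3 + 9*k**2/4 + 11*k/4 + 3/4.
Need (1)·f(k+1) − (1)·f(k) = k**3 + 9*k**2/4 + 11*k/4 + 3/4.
deg f ≤ 4 (via 0,0,3).
Coefficient equations give f(k) = k*(k**3 + k**2 + 2*k - 1)/4.
So s_k = (B(k−1)f/C)·t_k = (k*(k**3 + k**2 + 2*k - 1)/(4*k**3 + 9*k**2 + 11*k + 3))·t_k = k*(k**3 + k**2 + 2*k - 1).
Δs = 4*k**3 + 9*k**2 + 11*k + 3, as required.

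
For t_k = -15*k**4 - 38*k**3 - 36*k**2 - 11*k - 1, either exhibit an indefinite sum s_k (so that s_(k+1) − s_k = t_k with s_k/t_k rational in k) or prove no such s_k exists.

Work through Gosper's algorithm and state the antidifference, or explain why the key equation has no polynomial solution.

s_k = k*(-3*k**4 - 2*k**3 + 2*k**2 + 3*k - 1)

Compute t_(k+1)/t_k: get (15*k**4 + 98*k**3 + 240*k**2 + 257*k + 101)/(15*k**4 + 38*k**3 + 36*k**2 + 11*k + 1).
Take A(k)=1, B(k)=1, C(k)=k**4 + 38*k**3/15 + 12*k**2/5 + 11*k/15 + 1/15.
f must satisfy (1)·f(k+1) − (1)·f(k) = k**4 + 38*k**3/15 + 12*k**2/5 + 11*k/15 + 1/15.
d = 5 from the (0,0,4) case.
Coefficient equations give f(k) = k*(3*k**4 + 2*k**3 - 2*k**2 - 3*k + 1)/15.
Get s_k = R·t_k = k*(-3*k**4 - 2*k**3 + 2*k**2 + 3*k - 1) with R(k) = B(k−1)f(k)/C(k) = k*(3*k**4 + 2*k**3 - 2*k**2 - 3*k + 1)/(15*k**4 + 38*k**3 + 36*k**2 + 11*k + 1).
Verify: -15*k**4 - 38*k**3 - 36*k**2 - 11*k - 1 matches t_k.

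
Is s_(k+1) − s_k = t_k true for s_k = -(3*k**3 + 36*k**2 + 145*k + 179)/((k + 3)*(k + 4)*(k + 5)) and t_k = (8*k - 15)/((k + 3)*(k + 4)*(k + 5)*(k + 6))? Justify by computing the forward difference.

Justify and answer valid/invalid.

s_(k+1) = (-145*k - 3*(k + 1)**3 - 36*(k + 1)**2 - 324)/((k + 4)*(k + 5)*(k + 6))
s_(k+1) − s_k = (8*k - 15)/(k**4 + 18*k**3 + 119*k**2 + 342*k + 360)
(s_(k+1) − s_k) − t_k = 0

valid (s_(k+1) − s_k reduces to t_k)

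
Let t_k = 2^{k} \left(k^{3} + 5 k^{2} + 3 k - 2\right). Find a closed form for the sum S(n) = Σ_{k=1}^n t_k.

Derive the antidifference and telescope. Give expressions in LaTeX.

S(n) = 2 \cdot 2^{n} n^{3} + 4 \cdot 2^{n} n^{2} + 4 \cdot 2^{n} n - 6 \cdot 2^{n} + 6

Step 1: r(k) = 2*(k**3 + 8*k**2 + 16*k + 7)/(k**3 + 5*k**2 + 3*k - 2).
Take A(k)=2, B(k)=1, C(k)=k**3 + 5*k**2 + 3*k - 2.
Set up (2)·f(k+1) − (1)·f(k) − (k**3 + 5*k**2 + 3*k - 2) = 0.
Bound: deg f ≤ 3.
A polynomial solution: f(k) = k**3 - k**2 + k - 4.
Get s_k = R·t_k = 2**k*(k**3 - k**2 + k - 4) with R(k) = B(k−1)f(k)/C(k) = (k**3 - k**2 + k - 4)/(k**3 + 5*k**2 + 3*k - 2).
Δs = 2**k*(k**3 + 5*k**2 + 3*k - 2), as required.
Σ_(k=1)^n t_k = s_(n+1) − s_(1) = (2**(n + 1)*(n**3 + 2*n**2 + 2*n - 3)) − (-6), i.e. 2*2**n*n**3 + 4*2**n*n**2 + 4*2**n*n - 6*2**n + 6.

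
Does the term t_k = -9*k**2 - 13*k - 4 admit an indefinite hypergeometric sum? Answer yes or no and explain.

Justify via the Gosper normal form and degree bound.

r(k) = (9*k**2 + 31*k + 26)/(9*k**2 + 13*k + 4) after simplifying.
So A=1 and B=1, with C=k**2 + 13*k/9 + 4/9.
Need (1)·f(k+1) − (1)·f(k) = k**2 + 13*k/9 + 4/9.
Degrees (0,0,2) ⇒ d ≤ 3.
Match coefficients ⇒ f(k) = k*(k + 1)*(3*k - 1)/9.
So s_k = (B(k−1)f/C)·t_k = (k*(3*k - 1)/(9*k + 4))·t_k = k*(-3*k**2 - 2*k + 1).
s_(k+1) − s_k = -9*k**2 - 13*k - 4 = t_k.

Yes. s_k = k*(-3*k**2 - 2*k + 1).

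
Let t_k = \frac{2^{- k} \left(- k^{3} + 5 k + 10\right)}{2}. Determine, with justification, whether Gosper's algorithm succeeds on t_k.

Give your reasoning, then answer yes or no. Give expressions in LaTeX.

Ratio r(k) = (5*k - (k + 1)**3 + 15)/(2*(-k**3 + 5*k + 10)).
Normal form (A,B,C) = (1/2, 1, k**3 - 5*k - 10).
Set up (1/2)·f(k+1) − (1)·f(k) − (k**3 - 5*k - 10) = 0.
d = 3 from the (0,0,3) case.
Solving with deg f ≤ 3: f(k) = -2*(k**3 + 3*k**2 + 4*k - 2).
R(k) = B(k−1)·f(k)/C(k) = -2*(k**3 + 3*k**2 + 4*k - 2)/(k**3 - 5*k - 10); s_k = R·t_k = (k**3 + 3*k**2 + 4*k - 2)/2**k.
Δs = (-k**3 + 5*k + 10)/(2*2**k), as required.

Yes. s_k = 2^{- k} \left(k^{3} + 3 k^{2} + 4 k - 2\right).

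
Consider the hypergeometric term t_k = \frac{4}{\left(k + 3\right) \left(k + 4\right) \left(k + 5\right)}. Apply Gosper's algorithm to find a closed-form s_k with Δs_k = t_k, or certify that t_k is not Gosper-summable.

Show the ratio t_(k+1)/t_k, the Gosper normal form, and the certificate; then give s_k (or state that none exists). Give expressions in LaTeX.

s_k = \frac{k \left(k + 7\right)}{6 \left(k + 3\right) \left(k + 4\right)}

Compute t_(k+1)/t_k: get (k + 3)/(k + 6).
Gosper form: A/B · C(k+1)/C(k) with A=k + 3, B=k + 6, C=1.
f must satisfy (k + 3)·f(k+1) − (k + 5)·f(k) = 1.
deg f ≤ 2 (via 1,1,0).
Match coefficients ⇒ f(k) = k*(k + 7)/24.
Certificate R = B(k−1)f/C = k*(k + 5)*(k + 7)/24 gives s_k = k*(k + 7)/(6*(k + 3)*(k + 4)).
Check: Δs_k = 4/(k**3 + 12*k**2 + 47*k + 60). ✓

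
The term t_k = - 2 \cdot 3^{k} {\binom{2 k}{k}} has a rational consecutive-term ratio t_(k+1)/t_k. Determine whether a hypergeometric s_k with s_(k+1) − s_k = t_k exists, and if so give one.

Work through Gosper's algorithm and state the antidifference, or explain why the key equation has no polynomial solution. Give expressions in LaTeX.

r(k) = 6*(2*k + 1)/(k + 1) after simplifying.
Normal form (A,B,C) = (12*k + 6, k + 1, 1).
Key eq: (12*k + 6)·f(k+1) = (k)·f(k) + (1).
Degrees (1,1,0) ⇒ d ≤ -1.
d = -1 < 0 ⇒ no nonzero polynomial f; not summable.

no hypergeometric antidifference exists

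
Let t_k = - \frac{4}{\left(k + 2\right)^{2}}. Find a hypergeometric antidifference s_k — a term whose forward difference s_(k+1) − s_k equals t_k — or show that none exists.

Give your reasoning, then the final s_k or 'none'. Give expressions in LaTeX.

none — t_k is not Gosper-summable

Compute t_(k+1)/t_k: get (k + 2)**2/(k + 3)**2.
Normal form (A,B,C) = (k**2 + 4*k + 4, k**2 + 6*k + 9, 1).
Set up (k**2 + 4*k + 4)·f(k+1) − (k**2 + 4*k + 4)·f(k) − (1) = 0.
From deg A=2, deg B=2, deg C=0: d=0.
f = c0 ⇒ A·f(k+1) − B(k−1)·f(k) − C = -1. The system {-1 = 0} is inconsistent; no antidifference.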